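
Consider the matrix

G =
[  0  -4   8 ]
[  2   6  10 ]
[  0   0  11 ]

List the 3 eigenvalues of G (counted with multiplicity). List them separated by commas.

2, 4, 11

The characteristic polynomial is p(λ) = det(λI - G).
Expanding the 3×3 determinant: p(λ) = λ^3 - 17λ^2 + 74λ - 88.
Rational-root test: λ = 2 gives p(2) = 0.
Factor out (λ - 2): p(λ) = (λ - 2)·(λ^2 - 15λ + 44).
The quadratic factors as (λ - 4)·(λ - 11).
Eigenvalues: 2, 4, 11.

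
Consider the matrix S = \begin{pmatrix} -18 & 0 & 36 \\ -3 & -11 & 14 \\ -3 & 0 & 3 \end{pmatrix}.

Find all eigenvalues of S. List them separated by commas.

The characteristic polynomial is p(r) = det(rI - S).
Expanding along the first row, p(r) = r^3 + 26r^2 + 219r + 594.
Rational-root test: r = -6 gives p(-6) = 0.
Factor out (r + 6): p(r) = (r + 6)·(r^2 + 20r + 99).
The quadratic factors as (r + 11)·(r + 9).
Eigenvalues: -11, -9, -6.

-11, -9, -6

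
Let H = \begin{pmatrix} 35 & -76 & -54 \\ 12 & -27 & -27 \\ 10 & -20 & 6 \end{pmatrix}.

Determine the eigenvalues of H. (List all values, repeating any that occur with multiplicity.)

Compute the characteristic polynomial p(t) = det(tI - H).
Cofactor expansion gives p(t) = t^3 - 14t^2 + 15t + 198.
Since p(-3) = 0, t = -3 is a root.
Dividing by (t + 3) leaves t^2 - 17t + 66.
The quadratic factors as (t - 6)·(t - 11).
Eigenvalues: -3, 6, 11.

-3, 6, 11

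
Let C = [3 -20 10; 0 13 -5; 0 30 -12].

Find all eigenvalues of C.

-2, 3, 3

Set up det(sI - C) = 0.
Expanding the 3×3 determinant: p(s) = s^3 - 4s^2 - 3s + 18.
Rational-root test: s = -2 gives p(-2) = 0.
Dividing by (s + 2) leaves s^2 - 6s + 9.
The quadratic factor is (s - 3)^2.
Eigenvalues: -2, 3, 3.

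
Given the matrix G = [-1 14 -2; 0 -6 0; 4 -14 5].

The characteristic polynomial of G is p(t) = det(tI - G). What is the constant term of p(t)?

p(t) = t^3 + 2t^2 - 21t + 18.
The constant term is 18.

18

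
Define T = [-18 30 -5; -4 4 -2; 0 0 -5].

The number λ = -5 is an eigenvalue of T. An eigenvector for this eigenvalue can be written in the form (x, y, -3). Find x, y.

We need (T + 5I)v = 0.
T + 5I = [[-13, 30, -5], [-4, 9, -2], [0, 0, 0]].
Row 1: (-13)·x + (30)·y + (-5)·-3 = 0
Row 2: (-4)·x + (9)·y + (-2)·-3 = 0
Row 3: (0)·x + (0)·y + (0)·-3 = 0
Solving gives x = 15, y = 6.
Check: T·(15, 6, -3) = (-75, -30, 15) = -5·(15, 6, -3).

15, 6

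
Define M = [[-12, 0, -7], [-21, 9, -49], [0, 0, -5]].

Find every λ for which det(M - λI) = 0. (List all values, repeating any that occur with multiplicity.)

-12, -5, 9

The characteristic polynomial is p(λ) = det(λI - M).
Expanding the 3×3 determinant: p(λ) = λ^3 + 8λ^2 - 93λ - 540.
Rational-root test: λ = -5 gives p(-5) = 0.
Factor out (λ + 5): p(λ) = (λ + 5)·(λ^2 + 3λ - 108).
The quadratic factors as (λ + 12)·(λ - 9).
Eigenvalues: -12, -5, 9.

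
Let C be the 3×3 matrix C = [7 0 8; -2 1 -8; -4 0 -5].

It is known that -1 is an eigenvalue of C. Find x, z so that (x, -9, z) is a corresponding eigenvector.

3, -3

We need (C + 1I)v = 0.
C + 1I = [[8, 0, 8], [-2, 2, -8], [-4, 0, -4]].
Row 1: (8)·x + (0)·-9 + (8)·z = 0
Row 2: (-2)·x + (2)·-9 + (-8)·z = 0
Row 3: (-4)·x + (0)·-9 + (-4)·z = 0
Solving gives x = 3, z = -3.
Check: C·(3, -9, -3) = (-3, 9, 3) = -1·(3, -9, -3).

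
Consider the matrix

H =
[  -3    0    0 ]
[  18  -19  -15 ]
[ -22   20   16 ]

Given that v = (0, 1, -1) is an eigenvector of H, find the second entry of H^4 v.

First find the eigenvalue: Hv = (0, -4, 4) = -4·(0, 1, -1), so λ = -4.
Then H^4 v = λ^4·v = (-4)^4·(0, 1, -1) = 256·(0, 1, -1) = (0, 256, -256).

256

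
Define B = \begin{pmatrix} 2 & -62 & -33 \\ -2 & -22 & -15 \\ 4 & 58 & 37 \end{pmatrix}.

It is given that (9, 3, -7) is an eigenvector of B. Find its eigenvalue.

7

Compute Bv: B·(9, 3, -7) = (63, 21, -49).
Since Bv = λv, compare component 1: 63 = λ·9, so λ = 7.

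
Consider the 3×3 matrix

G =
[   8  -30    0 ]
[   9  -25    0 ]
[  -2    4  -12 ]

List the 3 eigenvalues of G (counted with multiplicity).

Set up det(λI - G) = 0.
Cofactor expansion gives p(λ) = λ^3 + 29λ^2 + 274λ + 840.
Try λ = -10: p(-10) = 0, so -10 is a root.
Dividing by (λ + 10) leaves λ^2 + 19λ + 84.
The quadratic factors as (λ + 12)·(λ + 7).
Eigenvalues: -12, -10, -7.

-12, -10, -7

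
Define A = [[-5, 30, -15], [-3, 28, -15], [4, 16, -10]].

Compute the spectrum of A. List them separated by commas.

-2, 5, 10

Set up det(λI - A) = 0.
Expanding the 3×3 determinant: p(λ) = λ^3 - 13λ^2 + 20λ + 100.
Rational-root test: λ = -2 gives p(-2) = 0.
Dividing by (λ + 2) leaves λ^2 - 15λ + 50.
The quadratic factors as (λ - 5)·(λ - 10).
Eigenvalues: -2, 5, 10.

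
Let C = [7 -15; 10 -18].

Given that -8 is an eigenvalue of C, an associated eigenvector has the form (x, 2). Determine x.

We need (C + 8I)v = 0.
C + 8I = [[15, -15], [10, -10]].
Row 1: (15)·x + (-15)·2 = 0
Row 2: (10)·x + (-10)·2 = 0
Solving gives x = 2.
Check: C·(2, 2) = (-16, -16) = -8·(2, 2).

2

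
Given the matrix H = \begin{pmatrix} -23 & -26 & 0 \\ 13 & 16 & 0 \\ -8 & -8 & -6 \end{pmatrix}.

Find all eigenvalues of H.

The characteristic polynomial is p(μ) = det(μI - H).
Expanding along the first row, p(μ) = μ^3 + 13μ^2 + 12μ - 180.
Rational-root test: μ = -6 gives p(-6) = 0.
Dividing by (μ + 6) leaves μ^2 + 7μ - 30.
The quadratic factors as (μ + 10)·(μ - 3).
Eigenvalues: -10, -6, 3.

-10, -6, 3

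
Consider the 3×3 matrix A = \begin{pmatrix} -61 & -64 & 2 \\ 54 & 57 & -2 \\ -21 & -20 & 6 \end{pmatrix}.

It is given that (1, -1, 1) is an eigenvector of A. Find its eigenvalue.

Compute Av: A·(1, -1, 1) = (5, -5, 5).
Since Av = λv, compare component 1: 5 = λ·1, so λ = 5.

5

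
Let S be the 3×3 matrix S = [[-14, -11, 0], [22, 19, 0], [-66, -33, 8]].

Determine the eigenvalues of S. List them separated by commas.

-3, 8, 8

The characteristic polynomial is p(lambda) = det(lambda·I - S).
Expanding the 3×3 determinant: p(lambda) = lambda^3 - 13·lambda^2 + 16·lambda + 192.
Rational-root test: lambda = 8 gives p(8) = 0.
Dividing by (lambda - 8) leaves lambda^2 - 5·lambda - 24.
The quadratic factors as (lambda + 3)·(lambda - 8).
Eigenvalues: -3, 8, 8.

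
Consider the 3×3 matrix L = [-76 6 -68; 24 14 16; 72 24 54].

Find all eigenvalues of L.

Compute the characteristic polynomial p(t) = det(tI - L).
Expanding the 3×3 determinant: p(t) = t^3 + 8t^2 - 44t - 240.
Since p(6) = 0, t = 6 is a root.
Factor out (t - 6): p(t) = (t - 6)·(t^2 + 14t + 40).
The quadratic factors as (t + 10)·(t + 4).
Eigenvalues: -10, -4, 6.

-10, -4, 6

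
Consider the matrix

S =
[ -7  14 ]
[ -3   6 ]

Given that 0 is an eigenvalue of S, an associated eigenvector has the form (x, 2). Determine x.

We need (S)v = 0.
S = [[-7, 14], [-3, 6]].
Row 1: (-7)·x + (14)·2 = 0
Row 2: (-3)·x + (6)·2 = 0
Solving gives x = 4.
Check: S·(4, 2) = (0, 0) = 0·(4, 2).

4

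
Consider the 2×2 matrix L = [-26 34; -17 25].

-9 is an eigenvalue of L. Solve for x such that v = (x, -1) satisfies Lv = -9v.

-2

We need (L + 9I)v = 0.
L + 9I = [[-17, 34], [-17, 34]].
Row 1: (-17)·x + (34)·-1 = 0
Row 2: (-17)·x + (34)·-1 = 0
Solving gives x = -2.
Check: L·(-2, -1) = (18, 9) = -9·(-2, -1).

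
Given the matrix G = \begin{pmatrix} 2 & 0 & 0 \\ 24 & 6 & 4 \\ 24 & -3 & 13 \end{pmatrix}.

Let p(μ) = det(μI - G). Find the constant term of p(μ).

p(μ) = μ^3 - 21μ^2 + 128μ - 180.
The constant term is -180.

-180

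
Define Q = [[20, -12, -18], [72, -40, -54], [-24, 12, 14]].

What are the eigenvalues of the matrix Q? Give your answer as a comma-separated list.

-4, -4, 2

Set up det(rI - Q) = 0.
Expanding the 3×3 determinant: p(r) = r^3 + 6r^2 - 32.
Rational-root test: r = -4 gives p(-4) = 0.
Factor out (r + 4): p(r) = (r + 4)·(r^2 + 2r - 8).
The quadratic factors as (r + 4)·(r - 2).
Eigenvalues: -4, -4, 2.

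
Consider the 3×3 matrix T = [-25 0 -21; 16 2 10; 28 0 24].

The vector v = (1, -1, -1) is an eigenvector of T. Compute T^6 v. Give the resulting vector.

First find the eigenvalue: Tv = (-4, 4, 4) = -4·(1, -1, -1), so λ = -4.
Then T^6 v = λ^6·v = (-4)^6·(1, -1, -1) = 4096·(1, -1, -1) = (4096, -4096, -4096).

(4096, -4096, -4096)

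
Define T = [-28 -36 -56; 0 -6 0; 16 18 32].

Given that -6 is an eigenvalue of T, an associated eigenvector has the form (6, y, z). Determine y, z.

We need (T + 6I)v = 0.
T + 6I = [[-22, -36, -56], [0, 0, 0], [16, 18, 38]].
Row 1: (-22)·6 + (-36)·y + (-56)·z = 0
Row 2: (0)·6 + (0)·y + (0)·z = 0
Row 3: (16)·6 + (18)·y + (38)·z = 0
Solving gives y = 1, z = -3.
Check: T·(6, 1, -3) = (-36, -6, 18) = -6·(6, 1, -3).

1, -3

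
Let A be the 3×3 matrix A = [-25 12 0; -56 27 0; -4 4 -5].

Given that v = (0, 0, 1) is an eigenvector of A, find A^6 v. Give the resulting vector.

(0, 0, 15625)

First find the eigenvalue: Av = (0, 0, -5) = -5·(0, 0, 1), so λ = -5.
Then A^6 v = λ^6·v = (-5)^6·(0, 0, 1) = 15625·(0, 0, 1) = (0, 0, 15625).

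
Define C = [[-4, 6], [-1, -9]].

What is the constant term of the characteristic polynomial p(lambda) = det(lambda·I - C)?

p(0) = det(0·I − C) = det(−C) = (−1)^2·det(C).
det(C) = 42, so p(0) = 42.

42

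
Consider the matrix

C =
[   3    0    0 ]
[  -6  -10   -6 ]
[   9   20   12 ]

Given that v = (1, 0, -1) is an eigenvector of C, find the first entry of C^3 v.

27

First find the eigenvalue: Cv = (3, 0, -3) = 3·(1, 0, -1), so λ = 3.
Then C^3 v = λ^3·v = 3^3·(1, 0, -1) = 27·(1, 0, -1) = (27, 0, -27).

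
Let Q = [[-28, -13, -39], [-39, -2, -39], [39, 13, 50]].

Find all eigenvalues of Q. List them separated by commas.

-2, 11, 11

Set up det(μI - Q) = 0.
Expanding along the first row, p(μ) = μ^3 - 20μ^2 + 77μ + 242.
Since p(11) = 0, μ = 11 is a root.
Dividing by (μ - 11) leaves μ^2 - 9μ - 22.
The quadratic factors as (μ + 2)·(μ - 11).
Eigenvalues: -2, 11, 11.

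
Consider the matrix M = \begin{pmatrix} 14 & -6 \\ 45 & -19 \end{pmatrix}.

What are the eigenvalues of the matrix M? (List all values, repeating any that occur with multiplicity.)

-4, -1

det(M - rI) = (14 - r)(-19 - r) - (-6)·(45) = r^2 + 5r + 4.
This factors as (r + 4)·(r + 1) = 0.
Eigenvalues: -4, -1.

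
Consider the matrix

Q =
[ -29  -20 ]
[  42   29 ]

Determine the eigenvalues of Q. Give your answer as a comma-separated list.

det(Q - λI) = (-29 - λ)(29 - λ) - (-20)·(42) = λ^2 - 1.
This factors as (λ + 1)·(λ - 1) = 0.
Eigenvalues: -1, 1.

-1, 1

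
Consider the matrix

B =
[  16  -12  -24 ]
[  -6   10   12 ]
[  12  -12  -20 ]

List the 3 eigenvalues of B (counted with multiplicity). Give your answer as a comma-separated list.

The characteristic polynomial is p(lambda) = det(lambda·I - B).
Expanding along the first row, p(lambda) = lambda^3 - 6·lambda^2 + 32.
Rational-root test: lambda = -2 gives p(-2) = 0.
Factor out (lambda + 2): p(lambda) = (lambda + 2)·(lambda^2 - 8·lambda + 16).
The quadratic factor is (lambda - 4)^2.
Eigenvalues: -2, 4, 4.

-2, 4, 4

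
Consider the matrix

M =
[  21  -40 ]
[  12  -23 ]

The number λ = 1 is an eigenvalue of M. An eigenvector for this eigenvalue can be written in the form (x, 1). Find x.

2

We need (M - 1I)v = 0.
M - 1I = [[20, -40], [12, -24]].
Row 1: (20)·x + (-40)·1 = 0
Row 2: (12)·x + (-24)·1 = 0
Solving gives x = 2.
Check: M·(2, 1) = (2, 1) = 1·(2, 1).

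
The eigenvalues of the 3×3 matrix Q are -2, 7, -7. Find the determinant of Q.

98

det(Q) is the product of the eigenvalues: (-2) · (7) · (-7) = 98.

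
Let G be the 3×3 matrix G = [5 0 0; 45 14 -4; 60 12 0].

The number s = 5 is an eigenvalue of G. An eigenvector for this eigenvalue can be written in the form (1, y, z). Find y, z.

-5, 0

We need (G - 5I)v = 0.
G - 5I = [[0, 0, 0], [45, 9, -4], [60, 12, -5]].
Row 1: (0)·1 + (0)·y + (0)·z = 0
Row 2: (45)·1 + (9)·y + (-4)·z = 0
Row 3: (60)·1 + (12)·y + (-5)·z = 0
Solving gives y = -5, z = 0.
Check: G·(1, -5, 0) = (5, -25, 0) = 5·(1, -5, 0).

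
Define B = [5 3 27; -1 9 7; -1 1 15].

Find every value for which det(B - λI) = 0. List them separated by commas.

The characteristic polynomial is p(λ) = det(λI - B).
Expanding the 3×3 determinant: p(λ) = λ^3 - 29λ^2 + 278λ - 880.
Since p(11) = 0, λ = 11 is a root.
Factor out (λ - 11): p(λ) = (λ - 11)·(λ^2 - 18λ + 80).
The quadratic factors as (λ - 8)·(λ - 10).
Eigenvalues: 8, 10, 11.

8, 10, 11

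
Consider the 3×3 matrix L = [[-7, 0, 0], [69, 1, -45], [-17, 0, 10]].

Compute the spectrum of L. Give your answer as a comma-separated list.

-7, 1, 10

Set up det(λI - L) = 0.
Cofactor expansion gives p(λ) = λ^3 - 4λ^2 - 67λ + 70.
Since p(-7) = 0, λ = -7 is a root.
Dividing by (λ + 7) leaves λ^2 - 11λ + 10.
The quadratic factors as (λ - 1)·(λ - 10).
Eigenvalues: -7, 1, 10.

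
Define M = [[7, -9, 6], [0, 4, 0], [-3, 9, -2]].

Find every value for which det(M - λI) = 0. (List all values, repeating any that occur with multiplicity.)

1, 4, 4

The characteristic polynomial is p(μ) = det(μI - M).
Expanding along the first row, p(μ) = μ^3 - 9μ^2 + 24μ - 16.
Try μ = 1: p(1) = 0, so 1 is a root.
Dividing by (μ - 1) leaves μ^2 - 8μ + 16.
The quadratic factor is (μ - 4)^2.
Eigenvalues: 1, 4, 4.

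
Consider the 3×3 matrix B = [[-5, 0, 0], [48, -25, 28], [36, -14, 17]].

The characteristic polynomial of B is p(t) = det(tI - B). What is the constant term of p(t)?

p(t) = t^3 + 13t^2 + 7t - 165.
The constant term is -165.

-165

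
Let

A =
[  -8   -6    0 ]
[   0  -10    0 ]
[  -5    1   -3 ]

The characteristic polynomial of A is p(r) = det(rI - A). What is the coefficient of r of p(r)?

p(r) = r^3 + 21r^2 + 134r + 240.
The coefficient of r is 134.

134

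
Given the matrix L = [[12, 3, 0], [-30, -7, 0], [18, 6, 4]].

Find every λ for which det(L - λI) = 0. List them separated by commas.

Compute the characteristic polynomial p(λ) = det(λI - L).
Cofactor expansion gives p(λ) = λ^3 - 9λ^2 + 26λ - 24.
Try λ = 2: p(2) = 0, so 2 is a root.
Dividing by (λ - 2) leaves λ^2 - 7λ + 12.
The quadratic factors as (λ - 3)·(λ - 4).
Eigenvalues: 2, 3, 4.

2, 3, 4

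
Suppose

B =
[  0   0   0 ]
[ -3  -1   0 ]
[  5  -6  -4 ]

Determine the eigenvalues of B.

-4, -1, 0

B is lower triangular, so its eigenvalues are the diagonal entries.
Diagonal: 0, -1, -4.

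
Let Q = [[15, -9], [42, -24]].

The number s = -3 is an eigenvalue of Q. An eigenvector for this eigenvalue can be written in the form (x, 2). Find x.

We need (Q + 3I)v = 0.
Q + 3I = [[18, -9], [42, -21]].
Row 1: (18)·x + (-9)·2 = 0
Row 2: (42)·x + (-21)·2 = 0
Solving gives x = 1.
Check: Q·(1, 2) = (-3, -6) = -3·(1, 2).

1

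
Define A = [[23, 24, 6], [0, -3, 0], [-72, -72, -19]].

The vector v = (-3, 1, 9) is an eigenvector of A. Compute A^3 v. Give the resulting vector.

First find the eigenvalue: Av = (9, -3, -27) = -3·(-3, 1, 9), so λ = -3.
Then A^3 v = λ^3·v = (-3)^3·(-3, 1, 9) = -27·(-3, 1, 9) = (81, -27, -243).

(81, -27, -243)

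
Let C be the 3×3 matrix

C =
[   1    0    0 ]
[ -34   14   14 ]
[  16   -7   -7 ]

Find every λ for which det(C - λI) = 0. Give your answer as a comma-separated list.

0, 1, 7

The characteristic polynomial is p(s) = det(sI - C).
Expanding along the first row, p(s) = s^3 - 8s^2 + 7s.
Try s = 1: p(1) = 0, so 1 is a root.
Factor out (s - 1): p(s) = (s - 1)·(s^2 - 7s).
The quadratic factors as s·(s - 7).
Eigenvalues: 0, 1, 7.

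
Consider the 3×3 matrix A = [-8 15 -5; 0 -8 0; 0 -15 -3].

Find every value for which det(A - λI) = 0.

-8, -8, -3

The characteristic polynomial is p(t) = det(tI - A).
Expanding the 3×3 determinant: p(t) = t^3 + 19t^2 + 112t + 192.
Rational-root test: t = -3 gives p(-3) = 0.
Factor out (t + 3): p(t) = (t + 3)·(t^2 + 16t + 64).
The quadratic factor is (t + 8)^2.
Eigenvalues: -8, -8, -3.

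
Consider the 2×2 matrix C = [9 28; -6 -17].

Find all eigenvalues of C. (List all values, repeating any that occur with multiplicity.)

det(C - λI) = (9 - λ)(-17 - λ) - (28)·(-6) = λ^2 + 8λ + 15.
This factors as (λ + 5)·(λ + 3) = 0.
Eigenvalues: -5, -3.

-5, -3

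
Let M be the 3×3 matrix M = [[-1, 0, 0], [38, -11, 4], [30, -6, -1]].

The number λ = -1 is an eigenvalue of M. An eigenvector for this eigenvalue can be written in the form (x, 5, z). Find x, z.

1, 3

We need (M + 1I)v = 0.
M + 1I = [[0, 0, 0], [38, -10, 4], [30, -6, 0]].
Row 1: (0)·x + (0)·5 + (0)·z = 0
Row 2: (38)·x + (-10)·5 + (4)·z = 0
Row 3: (30)·x + (-6)·5 + (0)·z = 0
Solving gives x = 1, z = 3.
Check: M·(1, 5, 3) = (-1, -5, -3) = -1·(1, 5, 3).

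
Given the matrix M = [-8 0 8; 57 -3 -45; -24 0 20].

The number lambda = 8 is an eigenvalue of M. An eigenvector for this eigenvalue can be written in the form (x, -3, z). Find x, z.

We need (M - 8I)v = 0.
M - 8I = [[-16, 0, 8], [57, -11, -45], [-24, 0, 12]].
Row 1: (-16)·x + (0)·-3 + (8)·z = 0
Row 2: (57)·x + (-11)·-3 + (-45)·z = 0
Row 3: (-24)·x + (0)·-3 + (12)·z = 0
Solving gives x = 1, z = 2.
Check: M·(1, -3, 2) = (8, -24, 16) = 8·(1, -3, 2).

1, 2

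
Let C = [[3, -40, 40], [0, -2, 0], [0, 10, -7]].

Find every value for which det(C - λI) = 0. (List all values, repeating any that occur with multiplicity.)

-7, -2, 3

Set up det(tI - C) = 0.
Expanding along the first row, p(t) = t^3 + 6t^2 - 13t - 42.
Try t = 3: p(3) = 0, so 3 is a root.
Dividing by (t - 3) leaves t^2 + 9t + 14.
The quadratic factors as (t + 7)·(t + 2).
Eigenvalues: -7, -2, 3.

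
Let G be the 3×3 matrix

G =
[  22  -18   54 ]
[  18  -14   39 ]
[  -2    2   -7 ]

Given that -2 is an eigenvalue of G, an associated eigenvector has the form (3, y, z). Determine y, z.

-2, -2

We need (G + 2I)v = 0.
G + 2I = [[24, -18, 54], [18, -12, 39], [-2, 2, -5]].
Row 1: (24)·3 + (-18)·y + (54)·z = 0
Row 2: (18)·3 + (-12)·y + (39)·z = 0
Row 3: (-2)·3 + (2)·y + (-5)·z = 0
Solving gives y = -2, z = -2.
Check: G·(3, -2, -2) = (-6, 4, 4) = -2·(3, -2, -2).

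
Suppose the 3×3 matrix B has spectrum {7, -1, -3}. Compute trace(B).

3

trace(B) is the sum of the eigenvalues: (7) + (-1) + (-3) = 3.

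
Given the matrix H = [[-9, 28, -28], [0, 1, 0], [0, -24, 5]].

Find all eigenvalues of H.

-9, 1, 5

Compute the characteristic polynomial p(t) = det(tI - H).
Cofactor expansion gives p(t) = t^3 + 3t^2 - 49t + 45.
Try t = -9: p(-9) = 0, so -9 is a root.
Dividing by (t + 9) leaves t^2 - 6t + 5.
The quadratic factors as (t - 1)·(t - 5).
Eigenvalues: -9, 1, 5.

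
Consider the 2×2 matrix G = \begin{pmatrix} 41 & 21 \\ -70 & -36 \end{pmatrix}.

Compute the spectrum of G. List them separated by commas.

-1, 6

det(G - tI) = (41 - t)(-36 - t) - (21)·(-70) = t^2 - 5t - 6.
This factors as (t + 1)·(t - 6) = 0.
Eigenvalues: -1, 6.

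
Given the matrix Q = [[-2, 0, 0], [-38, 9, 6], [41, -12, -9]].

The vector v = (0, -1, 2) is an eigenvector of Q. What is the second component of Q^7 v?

2187

First find the eigenvalue: Qv = (0, 3, -6) = -3·(0, -1, 2), so λ = -3.
Then Q^7 v = λ^7·v = (-3)^7·(0, -1, 2) = -2187·(0, -1, 2) = (0, 2187, -4374).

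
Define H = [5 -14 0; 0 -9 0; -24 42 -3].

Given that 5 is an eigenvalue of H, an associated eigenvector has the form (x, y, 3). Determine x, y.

We need (H - 5I)v = 0.
H - 5I = [[0, -14, 0], [0, -14, 0], [-24, 42, -8]].
Row 1: (0)·x + (-14)·y + (0)·3 = 0
Row 2: (0)·x + (-14)·y + (0)·3 = 0
Row 3: (-24)·x + (42)·y + (-8)·3 = 0
Solving gives x = -1, y = 0.
Check: H·(-1, 0, 3) = (-5, 0, 15) = 5·(-1, 0, 3).

-1, 0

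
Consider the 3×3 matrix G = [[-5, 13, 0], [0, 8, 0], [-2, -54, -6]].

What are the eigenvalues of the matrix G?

Set up det(λI - G) = 0.
Expanding the 3×3 determinant: p(λ) = λ^3 + 3λ^2 - 58λ - 240.
Rational-root test: λ = -6 gives p(-6) = 0.
Dividing by (λ + 6) leaves λ^2 - 3λ - 40.
The quadratic factors as (λ + 5)·(λ - 8).
Eigenvalues: -6, -5, 8.

-6, -5, 8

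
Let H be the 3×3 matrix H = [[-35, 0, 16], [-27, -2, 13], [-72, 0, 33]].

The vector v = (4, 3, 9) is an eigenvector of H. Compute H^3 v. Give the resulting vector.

(4, 3, 9)

First find the eigenvalue: Hv = (4, 3, 9) = 1·(4, 3, 9), so λ = 1.
Then H^3 v = λ^3·v = 1^3·(4, 3, 9) = 1·(4, 3, 9) = (4, 3, 9).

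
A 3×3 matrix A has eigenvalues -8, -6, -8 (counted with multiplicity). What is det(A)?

det(A) is the product of the eigenvalues: (-8) · (-6) · (-8) = -384.

-384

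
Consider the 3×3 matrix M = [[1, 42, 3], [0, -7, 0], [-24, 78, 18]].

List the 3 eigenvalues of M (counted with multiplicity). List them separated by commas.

Compute the characteristic polynomial p(t) = det(tI - M).
Cofactor expansion gives p(t) = t^3 - 12t^2 - 43t + 630.
Since p(10) = 0, t = 10 is a root.
Factor out (t - 10): p(t) = (t - 10)·(t^2 - 2t - 63).
The quadratic factors as (t + 7)·(t - 9).
Eigenvalues: -7, 9, 10.

-7, 9, 10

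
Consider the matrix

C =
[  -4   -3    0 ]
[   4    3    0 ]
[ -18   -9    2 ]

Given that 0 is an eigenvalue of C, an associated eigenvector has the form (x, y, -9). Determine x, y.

We need (C)v = 0.
C = [[-4, -3, 0], [4, 3, 0], [-18, -9, 2]].
Row 1: (-4)·x + (-3)·y + (0)·-9 = 0
Row 2: (4)·x + (3)·y + (0)·-9 = 0
Row 3: (-18)·x + (-9)·y + (2)·-9 = 0
Solving gives x = -3, y = 4.
Check: C·(-3, 4, -9) = (0, 0, 0) = 0·(-3, 4, -9).

-3, 4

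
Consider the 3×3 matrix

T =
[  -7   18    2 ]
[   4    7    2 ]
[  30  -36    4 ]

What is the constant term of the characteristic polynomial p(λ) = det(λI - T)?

616

p(0) = det(0·I − T) = det(−T) = (−1)^3·det(T).
det(T) = -616, so p(0) = 616.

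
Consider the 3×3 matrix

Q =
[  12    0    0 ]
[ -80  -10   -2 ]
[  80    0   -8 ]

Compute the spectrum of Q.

-10, -8, 12

The characteristic polynomial is p(μ) = det(μI - Q).
Expanding the 3×3 determinant: p(μ) = μ^3 + 6μ^2 - 136μ - 960.
Try μ = -8: p(-8) = 0, so -8 is a root.
Factor out (μ + 8): p(μ) = (μ + 8)·(μ^2 - 2μ - 120).
The quadratic factors as (μ + 10)·(μ - 12).
Eigenvalues: -10, -8, 12.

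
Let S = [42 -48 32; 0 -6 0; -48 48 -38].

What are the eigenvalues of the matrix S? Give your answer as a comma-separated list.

-6, -6, 10

Set up det(tI - S) = 0.
Cofactor expansion gives p(t) = t^3 + 2t^2 - 84t - 360.
Rational-root test: t = -6 gives p(-6) = 0.
Factor out (t + 6): p(t) = (t + 6)·(t^2 - 4t - 60).
The quadratic factors as (t + 6)·(t - 10).
Eigenvalues: -6, -6, 10.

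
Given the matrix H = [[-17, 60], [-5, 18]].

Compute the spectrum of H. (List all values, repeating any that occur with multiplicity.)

-2, 3

det(H - λI) = (-17 - λ)(18 - λ) - (60)·(-5) = λ^2 - λ - 6.
This factors as (λ + 2)·(λ - 3) = 0.
Eigenvalues: -2, 3.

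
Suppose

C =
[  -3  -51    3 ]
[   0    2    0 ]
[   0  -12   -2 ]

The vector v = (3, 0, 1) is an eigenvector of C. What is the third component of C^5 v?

-32

First find the eigenvalue: Cv = (-6, 0, -2) = -2·(3, 0, 1), so λ = -2.
Then C^5 v = λ^5·v = (-2)^5·(3, 0, 1) = -32·(3, 0, 1) = (-96, 0, -32).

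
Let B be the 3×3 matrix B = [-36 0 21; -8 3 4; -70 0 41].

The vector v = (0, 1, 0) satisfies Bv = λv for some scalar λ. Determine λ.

Compute Bv: B·(0, 1, 0) = (0, 3, 0).
Since Bv = λv, compare component 2: 3 = λ·1, so λ = 3.

3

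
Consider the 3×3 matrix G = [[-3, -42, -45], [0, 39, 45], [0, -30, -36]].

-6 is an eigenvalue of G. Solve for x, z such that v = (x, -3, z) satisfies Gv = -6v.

We need (G + 6I)v = 0.
G + 6I = [[3, -42, -45], [0, 45, 45], [0, -30, -30]].
Row 1: (3)·x + (-42)·-3 + (-45)·z = 0
Row 2: (0)·x + (45)·-3 + (45)·z = 0
Row 3: (0)·x + (-30)·-3 + (-30)·z = 0
Solving gives x = 3, z = 3.
Check: G·(3, -3, 3) = (-18, 18, -18) = -6·(3, -3, 3).

3, 3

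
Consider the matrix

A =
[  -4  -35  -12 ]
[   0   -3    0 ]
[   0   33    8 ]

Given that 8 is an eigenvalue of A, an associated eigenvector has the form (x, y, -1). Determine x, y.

We need (A - 8I)v = 0.
A - 8I = [[-12, -35, -12], [0, -11, 0], [0, 33, 0]].
Row 1: (-12)·x + (-35)·y + (-12)·-1 = 0
Row 2: (0)·x + (-11)·y + (0)·-1 = 0
Row 3: (0)·x + (33)·y + (0)·-1 = 0
Solving gives x = 1, y = 0.
Check: A·(1, 0, -1) = (8, 0, -8) = 8·(1, 0, -1).

1, 0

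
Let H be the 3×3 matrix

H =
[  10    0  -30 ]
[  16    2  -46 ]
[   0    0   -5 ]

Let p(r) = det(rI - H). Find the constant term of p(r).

100

p(r) = r^3 - 7r^2 - 40r + 100.
The constant term is 100.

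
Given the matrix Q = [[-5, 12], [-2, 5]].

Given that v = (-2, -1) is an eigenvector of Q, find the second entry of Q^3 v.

-1

First find the eigenvalue: Qv = (-2, -1) = 1·(-2, -1), so λ = 1.
Then Q^3 v = λ^3·v = 1^3·(-2, -1) = 1·(-2, -1) = (-2, -1).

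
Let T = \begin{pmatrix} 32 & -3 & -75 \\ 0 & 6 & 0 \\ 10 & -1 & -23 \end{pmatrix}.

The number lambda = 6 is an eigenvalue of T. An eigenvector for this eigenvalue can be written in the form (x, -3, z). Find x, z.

We need (T - 6I)v = 0.
T - 6I = [[26, -3, -75], [0, 0, 0], [10, -1, -29]].
Row 1: (26)·x + (-3)·-3 + (-75)·z = 0
Row 2: (0)·x + (0)·-3 + (0)·z = 0
Row 3: (10)·x + (-1)·-3 + (-29)·z = 0
Solving gives x = -9, z = -3.
Check: T·(-9, -3, -3) = (-54, -18, -18) = 6·(-9, -3, -3).

-9, -3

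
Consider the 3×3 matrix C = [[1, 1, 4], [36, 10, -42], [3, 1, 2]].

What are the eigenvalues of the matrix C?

The characteristic polynomial is p(λ) = det(λI - C).
Expanding along the first row, p(λ) = λ^3 - 13λ^2 + 26λ + 112.
Try λ = -2: p(-2) = 0, so -2 is a root.
Dividing by (λ + 2) leaves λ^2 - 15λ + 56.
The quadratic factors as (λ - 7)·(λ - 8).
Eigenvalues: -2, 7, 8.

-2, 7, 8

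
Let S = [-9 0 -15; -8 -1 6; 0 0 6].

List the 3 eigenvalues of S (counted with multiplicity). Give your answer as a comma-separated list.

-9, -1, 6

Set up det(λI - S) = 0.
Cofactor expansion gives p(λ) = λ^3 + 4λ^2 - 51λ - 54.
Since p(-1) = 0, λ = -1 is a root.
Dividing by (λ + 1) leaves λ^2 + 3λ - 54.
The quadratic factors as (λ + 9)·(λ - 6).
Eigenvalues: -9, -1, 6.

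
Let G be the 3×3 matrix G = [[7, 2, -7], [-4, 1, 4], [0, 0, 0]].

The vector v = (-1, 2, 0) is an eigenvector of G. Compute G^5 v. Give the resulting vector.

First find the eigenvalue: Gv = (-3, 6, 0) = 3·(-1, 2, 0), so λ = 3.
Then G^5 v = λ^5·v = 3^5·(-1, 2, 0) = 243·(-1, 2, 0) = (-243, 486, 0).

(-243, 486, 0)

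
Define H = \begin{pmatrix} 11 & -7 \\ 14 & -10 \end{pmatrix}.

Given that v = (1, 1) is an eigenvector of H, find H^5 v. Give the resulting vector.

(1024, 1024)

First find the eigenvalue: Hv = (4, 4) = 4·(1, 1), so λ = 4.
Then H^5 v = λ^5·v = 4^5·(1, 1) = 1024·(1, 1) = (1024, 1024).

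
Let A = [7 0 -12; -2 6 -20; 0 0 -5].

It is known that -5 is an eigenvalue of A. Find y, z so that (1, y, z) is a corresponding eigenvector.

We need (A + 5I)v = 0.
A + 5I = [[12, 0, -12], [-2, 11, -20], [0, 0, 0]].
Row 1: (12)·1 + (0)·y + (-12)·z = 0
Row 2: (-2)·1 + (11)·y + (-20)·z = 0
Row 3: (0)·1 + (0)·y + (0)·z = 0
Solving gives y = 2, z = 1.
Check: A·(1, 2, 1) = (-5, -10, -5) = -5·(1, 2, 1).

2, 1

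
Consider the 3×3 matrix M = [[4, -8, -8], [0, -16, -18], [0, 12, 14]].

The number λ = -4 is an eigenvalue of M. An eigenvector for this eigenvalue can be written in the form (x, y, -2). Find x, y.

1, 3

We need (M + 4I)v = 0.
M + 4I = [[8, -8, -8], [0, -12, -18], [0, 12, 18]].
Row 1: (8)·x + (-8)·y + (-8)·-2 = 0
Row 2: (0)·x + (-12)·y + (-18)·-2 = 0
Row 3: (0)·x + (12)·y + (18)·-2 = 0
Solving gives x = 1, y = 3.
Check: M·(1, 3, -2) = (-4, -12, 8) = -4·(1, 3, -2).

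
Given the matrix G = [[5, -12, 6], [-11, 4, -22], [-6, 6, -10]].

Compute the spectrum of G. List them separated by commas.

Set up det(lambda·I - G) = 0.
Cofactor expansion gives p(lambda) = lambda^3 + lambda^2 - 34·lambda + 56.
Rational-root test: lambda = -7 gives p(-7) = 0.
Factor out (lambda + 7): p(lambda) = (lambda + 7)·(lambda^2 - 6·lambda + 8).
The quadratic factors as (lambda - 2)·(lambda - 4).
Eigenvalues: -7, 2, 4.

-7, 2, 4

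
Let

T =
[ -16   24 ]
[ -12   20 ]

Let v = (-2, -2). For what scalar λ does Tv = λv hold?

Compute Tv: T·(-2, -2) = (-16, -16).
Since Tv = λv, compare component 1: -16 = λ·-2, so λ = 8.

8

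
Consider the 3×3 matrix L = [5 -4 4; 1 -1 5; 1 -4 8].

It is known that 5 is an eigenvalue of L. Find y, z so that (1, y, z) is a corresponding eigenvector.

1, 1

We need (L - 5I)v = 0.
L - 5I = [[0, -4, 4], [1, -6, 5], [1, -4, 3]].
Row 1: (0)·1 + (-4)·y + (4)·z = 0
Row 2: (1)·1 + (-6)·y + (5)·z = 0
Row 3: (1)·1 + (-4)·y + (3)·z = 0
Solving gives y = 1, z = 1.
Check: L·(1, 1, 1) = (5, 5, 5) = 5·(1, 1, 1).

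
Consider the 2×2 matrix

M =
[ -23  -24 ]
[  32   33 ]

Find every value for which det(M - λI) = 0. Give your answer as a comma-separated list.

1, 9

det(M - μI) = (-23 - μ)(33 - μ) - (-24)·(32) = μ^2 - 10μ + 9.
This factors as (μ - 1)·(μ - 9) = 0.
Eigenvalues: 1, 9.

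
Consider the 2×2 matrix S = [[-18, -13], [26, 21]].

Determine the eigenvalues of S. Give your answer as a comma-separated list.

-5, 8

det(S - sI) = (-18 - s)(21 - s) - (-13)·(26) = s^2 - 3s - 40.
This factors as (s + 5)·(s - 8) = 0.
Eigenvalues: -5, 8.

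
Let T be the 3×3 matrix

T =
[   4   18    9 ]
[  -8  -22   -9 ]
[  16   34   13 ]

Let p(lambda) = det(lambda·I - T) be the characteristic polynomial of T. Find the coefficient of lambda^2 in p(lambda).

5

The coefficient of lambda^2 of det(lambda·I - T) is −trace(T).
trace(T) = (4) + (-22) + (13) = -5, so the coefficient is 5.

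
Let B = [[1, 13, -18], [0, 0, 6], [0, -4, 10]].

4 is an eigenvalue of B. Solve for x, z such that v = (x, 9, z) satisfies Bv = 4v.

3, 6

We need (B - 4I)v = 0.
B - 4I = [[-3, 13, -18], [0, -4, 6], [0, -4, 6]].
Row 1: (-3)·x + (13)·9 + (-18)·z = 0
Row 2: (0)·x + (-4)·9 + (6)·z = 0
Row 3: (0)·x + (-4)·9 + (6)·z = 0
Solving gives x = 3, z = 6.
Check: B·(3, 9, 6) = (12, 36, 24) = 4·(3, 9, 6).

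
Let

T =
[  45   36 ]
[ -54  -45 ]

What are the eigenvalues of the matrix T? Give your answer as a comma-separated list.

det(T - λI) = (45 - λ)(-45 - λ) - (36)·(-54) = λ^2 - 81.
This factors as (λ + 9)·(λ - 9) = 0.
Eigenvalues: -9, 9.

-9, 9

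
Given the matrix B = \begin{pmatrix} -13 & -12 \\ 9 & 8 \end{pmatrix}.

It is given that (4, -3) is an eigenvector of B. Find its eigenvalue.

Compute Bv: B·(4, -3) = (-16, 12).
Since Bv = λv, compare component 1: -16 = λ·4, so λ = -4.

-4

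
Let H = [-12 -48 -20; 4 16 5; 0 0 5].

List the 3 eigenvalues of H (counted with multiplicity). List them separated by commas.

0, 4, 5

Compute the characteristic polynomial p(λ) = det(λI - H).
Expanding along the first row, p(λ) = λ^3 - 9λ^2 + 20λ.
Try λ = 4: p(4) = 0, so 4 is a root.
Dividing by (λ - 4) leaves λ^2 - 5λ.
The quadratic factors as λ·(λ - 5).
Eigenvalues: 0, 4, 5.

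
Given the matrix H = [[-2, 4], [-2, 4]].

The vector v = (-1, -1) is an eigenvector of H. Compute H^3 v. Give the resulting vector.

(-8, -8)

First find the eigenvalue: Hv = (-2, -2) = 2·(-1, -1), so λ = 2.
Then H^3 v = λ^3·v = 2^3·(-1, -1) = 8·(-1, -1) = (-8, -8).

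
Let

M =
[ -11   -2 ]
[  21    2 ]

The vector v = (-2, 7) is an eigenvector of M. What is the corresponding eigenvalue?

Compute Mv: M·(-2, 7) = (8, -28).
Since Mv = λv, compare component 1: 8 = λ·-2, so λ = -4.

-4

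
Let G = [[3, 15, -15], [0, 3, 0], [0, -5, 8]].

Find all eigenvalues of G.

The characteristic polynomial is p(t) = det(tI - G).
Cofactor expansion gives p(t) = t^3 - 14t^2 + 57t - 72.
Rational-root test: t = 3 gives p(3) = 0.
Dividing by (t - 3) leaves t^2 - 11t + 24.
The quadratic factors as (t - 3)·(t - 8).
Eigenvalues: 3, 3, 8.

3, 3, 8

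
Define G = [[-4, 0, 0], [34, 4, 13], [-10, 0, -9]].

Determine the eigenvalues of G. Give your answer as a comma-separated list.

-9, -4, 4

Set up det(sI - G) = 0.
Expanding the 3×3 determinant: p(s) = s^3 + 9s^2 - 16s - 144.
Rational-root test: s = -4 gives p(-4) = 0.
Factor out (s + 4): p(s) = (s + 4)·(s^2 + 5s - 36).
The quadratic factors as (s + 9)·(s - 4).
Eigenvalues: -9, -4, 4.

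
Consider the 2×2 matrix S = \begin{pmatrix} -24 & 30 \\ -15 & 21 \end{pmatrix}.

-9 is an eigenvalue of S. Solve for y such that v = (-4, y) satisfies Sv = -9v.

We need (S + 9I)v = 0.
S + 9I = [[-15, 30], [-15, 30]].
Row 1: (-15)·-4 + (30)·y = 0
Row 2: (-15)·-4 + (30)·y = 0
Solving gives y = -2.
Check: S·(-4, -2) = (36, 18) = -9·(-4, -2).

-2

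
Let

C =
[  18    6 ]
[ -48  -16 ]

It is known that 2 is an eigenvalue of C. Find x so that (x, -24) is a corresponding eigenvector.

We need (C - 2I)v = 0.
C - 2I = [[16, 6], [-48, -18]].
Row 1: (16)·x + (6)·-24 = 0
Row 2: (-48)·x + (-18)·-24 = 0
Solving gives x = 9.
Check: C·(9, -24) = (18, -48) = 2·(9, -24).

9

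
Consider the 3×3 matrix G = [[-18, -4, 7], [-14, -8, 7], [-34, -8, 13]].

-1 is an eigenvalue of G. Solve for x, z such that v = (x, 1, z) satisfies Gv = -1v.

1, 3

We need (G + 1I)v = 0.
G + 1I = [[-17, -4, 7], [-14, -7, 7], [-34, -8, 14]].
Row 1: (-17)·x + (-4)·1 + (7)·z = 0
Row 2: (-14)·x + (-7)·1 + (7)·z = 0
Row 3: (-34)·x + (-8)·1 + (14)·z = 0
Solving gives x = 1, z = 3.
Check: G·(1, 1, 3) = (-1, -1, -3) = -1·(1, 1, 3).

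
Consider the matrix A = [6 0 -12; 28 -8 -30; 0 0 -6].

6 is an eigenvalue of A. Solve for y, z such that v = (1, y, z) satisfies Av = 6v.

2, 0

We need (A - 6I)v = 0.
A - 6I = [[0, 0, -12], [28, -14, -30], [0, 0, -12]].
Row 1: (0)·1 + (0)·y + (-12)·z = 0
Row 2: (28)·1 + (-14)·y + (-30)·z = 0
Row 3: (0)·1 + (0)·y + (-12)·z = 0
Solving gives y = 2, z = 0.
Check: A·(1, 2, 0) = (6, 12, 0) = 6·(1, 2, 0).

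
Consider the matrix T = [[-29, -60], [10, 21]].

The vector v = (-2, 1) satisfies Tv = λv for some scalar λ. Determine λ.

1

Compute Tv: T·(-2, 1) = (-2, 1).
Since Tv = λv, compare component 1: -2 = λ·-2, so λ = 1.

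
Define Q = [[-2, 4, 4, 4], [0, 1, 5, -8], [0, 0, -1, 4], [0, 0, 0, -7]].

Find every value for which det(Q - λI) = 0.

Q is upper triangular, so its eigenvalues are the diagonal entries.
Diagonal: -2, 1, -1, -7.

-7, -2, -1, 1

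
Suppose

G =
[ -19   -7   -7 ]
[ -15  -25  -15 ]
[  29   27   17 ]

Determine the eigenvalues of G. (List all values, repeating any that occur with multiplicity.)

-12, -10, -5

Compute the characteristic polynomial p(lambda) = det(lambda·I - G).
Cofactor expansion gives p(lambda) = lambda^3 + 27·lambda^2 + 230·lambda + 600.
Rational-root test: lambda = -5 gives p(-5) = 0.
Factor out (lambda + 5): p(lambda) = (lambda + 5)·(lambda^2 + 22·lambda + 120).
The quadratic factors as (lambda + 12)·(lambda + 10).
Eigenvalues: -12, -10, -5.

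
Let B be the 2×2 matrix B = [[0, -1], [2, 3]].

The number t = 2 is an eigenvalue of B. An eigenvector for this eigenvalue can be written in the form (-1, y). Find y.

2

We need (B - 2I)v = 0.
B - 2I = [[-2, -1], [2, 1]].
Row 1: (-2)·-1 + (-1)·y = 0
Row 2: (2)·-1 + (1)·y = 0
Solving gives y = 2.
Check: B·(-1, 2) = (-2, 4) = 2·(-1, 2).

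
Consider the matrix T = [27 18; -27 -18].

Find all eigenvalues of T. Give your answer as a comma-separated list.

det(T - rI) = (27 - r)(-18 - r) - (18)·(-27) = r^2 - 9r.
This factors as r·(r - 9) = 0.
Eigenvalues: 0, 9.

0, 9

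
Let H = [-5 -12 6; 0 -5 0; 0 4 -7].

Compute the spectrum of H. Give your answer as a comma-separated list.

Compute the characteristic polynomial p(λ) = det(λI - H).
Cofactor expansion gives p(λ) = λ^3 + 17λ^2 + 95λ + 175.
Since p(-5) = 0, λ = -5 is a root.
Factor out (λ + 5): p(λ) = (λ + 5)·(λ^2 + 12λ + 35).
The quadratic factors as (λ + 7)·(λ + 5).
Eigenvalues: -7, -5, -5.

-7, -5, -5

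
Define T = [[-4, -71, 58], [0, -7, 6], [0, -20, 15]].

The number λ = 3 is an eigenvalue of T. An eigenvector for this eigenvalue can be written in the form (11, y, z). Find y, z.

3, 5

We need (T - 3I)v = 0.
T - 3I = [[-7, -71, 58], [0, -10, 6], [0, -20, 12]].
Row 1: (-7)·11 + (-71)·y + (58)·z = 0
Row 2: (0)·11 + (-10)·y + (6)·z = 0
Row 3: (0)·11 + (-20)·y + (12)·z = 0
Solving gives y = 3, z = 5.
Check: T·(11, 3, 5) = (33, 9, 15) = 3·(11, 3, 5).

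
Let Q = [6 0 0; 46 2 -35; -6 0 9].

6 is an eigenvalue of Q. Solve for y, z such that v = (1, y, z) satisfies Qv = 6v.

We need (Q - 6I)v = 0.
Q - 6I = [[0, 0, 0], [46, -4, -35], [-6, 0, 3]].
Row 1: (0)·1 + (0)·y + (0)·z = 0
Row 2: (46)·1 + (-4)·y + (-35)·z = 0
Row 3: (-6)·1 + (0)·y + (3)·z = 0
Solving gives y = -6, z = 2.
Check: Q·(1, -6, 2) = (6, -36, 12) = 6·(1, -6, 2).

-6, 2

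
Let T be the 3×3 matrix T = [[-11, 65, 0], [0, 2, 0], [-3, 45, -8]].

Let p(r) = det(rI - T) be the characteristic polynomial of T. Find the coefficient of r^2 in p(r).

The coefficient of r^2 of det(rI - T) is −trace(T).
trace(T) = (-11) + (2) + (-8) = -17, so the coefficient is 17.

17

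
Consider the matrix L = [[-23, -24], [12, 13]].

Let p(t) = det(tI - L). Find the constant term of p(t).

p(t) = t^2 + 10t - 11.
The constant term is -11.

-11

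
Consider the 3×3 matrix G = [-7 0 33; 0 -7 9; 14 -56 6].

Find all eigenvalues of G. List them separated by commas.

Set up det(sI - G) = 0.
Cofactor expansion gives p(s) = s^3 + 8s^2 + 7s.
Try s = -1: p(-1) = 0, so -1 is a root.
Dividing by (s + 1) leaves s^2 + 7s.
The quadratic factors as (s + 7)·s.
Eigenvalues: -7, -1, 0.

-7, -1, 0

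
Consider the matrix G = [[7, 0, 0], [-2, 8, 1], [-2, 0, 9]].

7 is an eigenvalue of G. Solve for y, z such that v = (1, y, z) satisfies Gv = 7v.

1, 1

We need (G - 7I)v = 0.
G - 7I = [[0, 0, 0], [-2, 1, 1], [-2, 0, 2]].
Row 1: (0)·1 + (0)·y + (0)·z = 0
Row 2: (-2)·1 + (1)·y + (1)·z = 0
Row 3: (-2)·1 + (0)·y + (2)·z = 0
Solving gives y = 1, z = 1.
Check: G·(1, 1, 1) = (7, 7, 7) = 7·(1, 1, 1).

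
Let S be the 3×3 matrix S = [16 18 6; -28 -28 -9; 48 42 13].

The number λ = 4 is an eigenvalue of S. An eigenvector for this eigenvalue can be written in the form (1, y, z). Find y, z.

We need (S - 4I)v = 0.
S - 4I = [[12, 18, 6], [-28, -32, -9], [48, 42, 9]].
Row 1: (12)·1 + (18)·y + (6)·z = 0
Row 2: (-28)·1 + (-32)·y + (-9)·z = 0
Row 3: (48)·1 + (42)·y + (9)·z = 0
Solving gives y = -2, z = 4.
Check: S·(1, -2, 4) = (4, -8, 16) = 4·(1, -2, 4).

-2, 4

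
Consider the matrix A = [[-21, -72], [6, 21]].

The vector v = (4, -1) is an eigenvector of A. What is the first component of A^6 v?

2916

First find the eigenvalue: Av = (-12, 3) = -3·(4, -1), so λ = -3.
Then A^6 v = λ^6·v = (-3)^6·(4, -1) = 729·(4, -1) = (2916, -729).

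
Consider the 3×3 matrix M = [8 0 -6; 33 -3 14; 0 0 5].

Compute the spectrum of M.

Compute the characteristic polynomial p(λ) = det(λI - M).
Expanding the 3×3 determinant: p(λ) = λ^3 - 10λ^2 + λ + 120.
Rational-root test: λ = 8 gives p(8) = 0.
Dividing by (λ - 8) leaves λ^2 - 2λ - 15.
The quadratic factors as (λ + 3)·(λ - 5).
Eigenvalues: -3, 5, 8.

-3, 5, 8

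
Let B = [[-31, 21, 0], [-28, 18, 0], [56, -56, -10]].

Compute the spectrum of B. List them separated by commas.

-10, -10, -3

Compute the characteristic polynomial p(t) = det(tI - B).
Expanding along the first row, p(t) = t^3 + 23t^2 + 160t + 300.
Since p(-10) = 0, t = -10 is a root.
Factor out (t + 10): p(t) = (t + 10)·(t^2 + 13t + 30).
The quadratic factors as (t + 10)·(t + 3).
Eigenvalues: -10, -10, -3.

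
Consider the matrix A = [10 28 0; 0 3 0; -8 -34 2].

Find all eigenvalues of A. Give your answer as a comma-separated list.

Set up det(lambda·I - A) = 0.
Cofactor expansion gives p(lambda) = lambda^3 - 15·lambda^2 + 56·lambda - 60.
Try lambda = 2: p(2) = 0, so 2 is a root.
Factor out (lambda - 2): p(lambda) = (lambda - 2)·(lambda^2 - 13·lambda + 30).
The quadratic factors as (lambda - 3)·(lambda - 10).
Eigenvalues: 2, 3, 10.

2, 3, 10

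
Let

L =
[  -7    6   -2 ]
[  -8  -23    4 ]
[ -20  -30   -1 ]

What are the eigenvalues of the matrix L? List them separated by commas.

The characteristic polynomial is p(λ) = det(λI - L).
Expanding along the first row, p(λ) = λ^3 + 31λ^2 + 319λ + 1089.
Since p(-11) = 0, λ = -11 is a root.
Dividing by (λ + 11) leaves λ^2 + 20λ + 99.
The quadratic factors as (λ + 11)·(λ + 9).
Eigenvalues: -11, -11, -9.

-11, -11, -9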